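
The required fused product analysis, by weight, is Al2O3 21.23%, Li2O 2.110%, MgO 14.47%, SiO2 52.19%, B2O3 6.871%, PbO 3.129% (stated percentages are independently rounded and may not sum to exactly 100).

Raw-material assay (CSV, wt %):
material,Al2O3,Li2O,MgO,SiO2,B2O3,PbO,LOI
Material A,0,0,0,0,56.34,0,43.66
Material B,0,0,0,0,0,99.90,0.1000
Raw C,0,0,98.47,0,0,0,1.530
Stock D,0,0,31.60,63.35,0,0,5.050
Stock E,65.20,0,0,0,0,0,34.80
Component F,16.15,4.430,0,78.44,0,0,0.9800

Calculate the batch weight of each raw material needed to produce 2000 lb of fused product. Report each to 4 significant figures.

Batch per 2000 lb fused product:
  Material A: 243.9 lb
  Material B: 62.64 lb
  Raw C: 143.7 lb
  Stock D: 468.2 lb
  Stock E: 415.3 lb
  Component F: 952.6 lb
Total batch = 2286 lb; LOI loss = 286.3 lb; yield = 87.48%

Each numeric step carries exact precision end to end; mid-chain values are displayed (rounded to 4 significant figures) at each printed step; each reported figure receives exactly one rounding. Derived quantities, including LOI, the six compositions, totals, glass mass, the yield, are computed from the batch weights at 2000 lb of glass at full precision precisely as stated by the problem or answer text.
Oxide-by-oxide targets in 2000 lb fused product:
  Al2O3: 21.23% × 2000 = 424.6 lb
  Li2O: 2.110% × 2000 = 42.20 lb
  MgO: 14.47% × 2000 = 289.4 lb
  SiO2: 52.19% × 2000 = 1044 lb
  B2O3: 6.871% × 2000 = 137.4 lb
  PbO: 3.129% × 2000 = 62.58 lb
Balance tally, oxide-wise, on the weights just shown, at the basis given (summed amounts equal target values up to rounding of the answer):
  Al2O3: 415.3·0.6520 + 952.6·0.1615 = 424.6 lb (target 424.6 lb)
  Li2O: 952.6·0.04430 = 42.20 lb (target 42.20 lb)
  MgO: 143.7·0.9847 + 468.2·0.3160 = 289.5 lb (target 289.4 lb)
  SiO2: 468.2·0.6335 + 952.6·0.7844 = 1044 lb (target 1044 lb)
  B2O3: 243.9·0.5634 = 137.4 lb (target 137.4 lb)
  PbO: 62.64·0.9990 = 62.58 lb (target 62.58 lb)
Auditing the glass mass value: Σ batch − LOI loss = 2000 lb (per-oxide target masses sum to 2000 lb; the stated basis being 2000 lb — differing by rounding only).
Summing the batch: Σ batch = 2286 lb; the LOI term Σ batch·LOI equals 286.3 lb; yield: glass divided by total = 87.48%.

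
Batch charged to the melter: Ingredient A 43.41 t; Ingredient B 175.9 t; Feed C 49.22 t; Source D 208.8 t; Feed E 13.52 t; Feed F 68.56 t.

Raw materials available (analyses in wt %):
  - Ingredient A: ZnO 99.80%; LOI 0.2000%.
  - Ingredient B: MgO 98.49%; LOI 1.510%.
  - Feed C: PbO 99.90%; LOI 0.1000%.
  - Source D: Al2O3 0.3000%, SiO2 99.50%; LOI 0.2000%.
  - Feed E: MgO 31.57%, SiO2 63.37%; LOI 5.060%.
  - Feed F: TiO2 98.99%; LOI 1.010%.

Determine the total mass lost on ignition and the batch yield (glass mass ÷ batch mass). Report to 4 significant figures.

LOI loss = 4.586 t; glass = 554.8 t; yield = 99.18%

The working math runs at full float precision through the solve; the intermediate values are displayed (rounded to 4 significant figures) at each printed step; each reported result is rounded once only — derived quantities (the yield, LOI, the totals, six oxide percentages, glass mass) are computed starting from the weights on 554.8 t of glass at full float precision as written in the problem or the answer.
Ignition loss by material:
  Ingredient A: 43.41 × 0.002000 = 0.08682 t
  Ingredient B: 175.9 × 0.01510 = 2.656 t
  Feed C: 49.22 × 0.001000 = 0.04922 t
  Source D: 208.8 × 0.002000 = 0.4176 t
  Feed E: 13.52 × 0.05060 = 0.6841 t
  Feed F: 68.56 × 0.01010 = 0.6925 t
Total LOI = 4.586 t
Glass = batch − LOI = 559.4 − 4.586 = 554.8 t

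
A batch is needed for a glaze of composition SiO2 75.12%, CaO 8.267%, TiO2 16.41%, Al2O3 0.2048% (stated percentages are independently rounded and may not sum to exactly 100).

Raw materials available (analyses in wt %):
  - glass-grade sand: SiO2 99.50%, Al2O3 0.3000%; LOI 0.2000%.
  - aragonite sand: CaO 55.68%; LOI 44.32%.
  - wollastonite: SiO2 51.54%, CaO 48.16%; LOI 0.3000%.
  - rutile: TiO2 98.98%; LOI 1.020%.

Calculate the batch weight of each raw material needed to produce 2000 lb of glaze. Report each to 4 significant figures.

Full float precision is kept at all times — mid-chain values are printed, rounded to four significant figures, in the working — every reported result includes exactly one rounding. The derived quantities are computed from the weighed amounts for 2000 lb of glass at full precision (the yield, the totals, the four compositions, ignition loss, glass mass), as given in the problem or answer text.
Target masses of each oxide per 2000 lb glaze:
  SiO2: 75.12% × 2000 = 1502 lb
  CaO: 8.267% × 2000 = 165.3 lb
  TiO2: 16.41% × 2000 = 328.2 lb
  Al2O3: 0.2048% × 2000 = 4.096 lb
Oxide-by-oxide audit given the weights on record, for the quoted basis mass (summed amounts equal target values within answer rounding):
  SiO2: 1365·0.9950 + 279.2·0.5154 = 1502 lb (target 1502 lb)
  CaO: 55.47·0.5568 + 279.2·0.4816 = 165.3 lb (target 165.3 lb)
  TiO2: 331.6·0.9898 = 328.2 lb (target 328.2 lb)
  Al2O3: 1365·0.003000 = 4.095 lb (target 4.096 lb)
Glass-mass bookkeeping: batch Σ − ignition loss = 2000 lb (oxide target masses add up to 2000 lb; versus the stated basis of 2000 lb — gaps are rounding artifacts).
Total batch = Σ batch = 2031 lb; the LOI term Σ batch·LOI equals 31.53 lb; yield: glass divided by total = 98.45%.

Batch per 2000 lb glaze:
  glass-grade sand: 1365 lb
  aragonite sand: 55.47 lb
  wollastonite: 279.2 lb
  rutile: 331.6 lb
Total batch = 2031 lb; LOI loss = 31.53 lb; yield = 98.45%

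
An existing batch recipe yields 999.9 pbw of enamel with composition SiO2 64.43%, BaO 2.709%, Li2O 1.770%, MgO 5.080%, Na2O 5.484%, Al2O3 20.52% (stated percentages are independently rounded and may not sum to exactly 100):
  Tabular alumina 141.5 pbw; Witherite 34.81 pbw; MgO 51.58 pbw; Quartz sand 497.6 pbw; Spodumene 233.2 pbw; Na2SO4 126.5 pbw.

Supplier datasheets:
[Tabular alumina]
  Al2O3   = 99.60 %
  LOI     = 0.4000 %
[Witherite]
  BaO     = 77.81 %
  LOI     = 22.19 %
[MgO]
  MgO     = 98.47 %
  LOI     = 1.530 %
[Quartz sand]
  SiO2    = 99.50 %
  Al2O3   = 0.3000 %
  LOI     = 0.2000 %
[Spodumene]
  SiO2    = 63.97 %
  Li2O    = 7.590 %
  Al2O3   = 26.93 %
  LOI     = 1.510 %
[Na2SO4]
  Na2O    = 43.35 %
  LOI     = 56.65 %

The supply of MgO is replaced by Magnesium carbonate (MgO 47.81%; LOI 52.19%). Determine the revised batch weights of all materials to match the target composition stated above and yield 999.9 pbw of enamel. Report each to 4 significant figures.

Revised batch per 999.9 pbw enamel:
  Tabular alumina: 141.5 pbw
  Witherite: 34.81 pbw
  Magnesium carbonate: 106.2 pbw
  Quartz sand: 497.6 pbw
  Spodumene: 233.2 pbw
  Na2SO4: 126.5 pbw
Total batch = 1140 pbw; LOI loss = 139.9 pbw

Every computation carries full float precision through the solve. Rounding to four significant digits applies to every working value as shown; every reported result is rounded once only. All derived quantities (glass mass, yield, the six compositions, LOI, totals) are re-derived at full float precision starting from the weights at 999.9 pbw of glass, as set out in question or answer.
The oxide mass targets at 999.9 pbw enamel:
  SiO2: 64.43% × 999.9 = 644.2 pbw
  BaO: 2.709% × 999.9 = 27.09 pbw
  Li2O: 1.770% × 999.9 = 17.70 pbw
  MgO: 5.080% × 999.9 = 50.79 pbw
  Na2O: 5.484% × 999.9 = 54.83 pbw
  Al2O3: 20.52% × 999.9 = 205.2 pbw
Verifying the oxide balance on the weights just shown, on the stated basis (target by target, the sums agree up to rounding of the answer):
  SiO2: 497.6·0.9950 + 233.2·0.6397 = 644.3 pbw (target 644.2 pbw)
  BaO: 34.81·0.7781 = 27.09 pbw (target 27.09 pbw)
  Li2O: 233.2·0.07590 = 17.70 pbw (target 17.70 pbw)
  MgO: 106.2·0.4781 = 50.77 pbw (target 50.79 pbw)
  Na2O: 126.5·0.4335 = 54.84 pbw (target 54.83 pbw)
  Al2O3: 141.5·0.9960 + 497.6·0.003000 + 233.2·0.2693 = 205.2 pbw (target 205.2 pbw)
Mass balance on the glass: total batch − LOI = 999.9 pbw (per-oxide target masses sum to 999.8 pbw; basis as stated: 999.9 pbw — deltas are rounding alone).
Summing the batch: Σ batch = 1140 pbw; the LOI term Σ batch·LOI equals 139.9 pbw; yield: glass divided by total = 87.73%.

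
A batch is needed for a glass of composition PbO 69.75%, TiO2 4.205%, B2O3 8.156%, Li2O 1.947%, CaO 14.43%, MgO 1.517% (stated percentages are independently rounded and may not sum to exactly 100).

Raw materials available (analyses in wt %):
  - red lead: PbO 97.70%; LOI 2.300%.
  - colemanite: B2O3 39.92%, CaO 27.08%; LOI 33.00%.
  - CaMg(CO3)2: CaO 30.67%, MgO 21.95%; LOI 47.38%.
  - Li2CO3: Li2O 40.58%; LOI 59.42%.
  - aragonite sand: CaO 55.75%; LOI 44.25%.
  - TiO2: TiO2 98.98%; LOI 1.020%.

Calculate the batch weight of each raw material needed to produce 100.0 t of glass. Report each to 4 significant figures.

Batch per 100.0 t glass:
  red lead: 71.39 t
  colemanite: 20.43 t
  CaMg(CO3)2: 6.911 t
  Li2CO3: 4.798 t
  aragonite sand: 12.16 t
  TiO2: 4.248 t
Total batch = 119.9 t; LOI loss = 19.93 t; yield = 83.38%

Mid-chain values are shown, rounded to four significant digits, between the steps — the working math carries full precision throughout. Every reported result receives exactly one rounding; all derived quantities are carried at exact precision (LOI, glass mass, yield, six oxide percentages, the totals) from the batch weights per 100.0 t of glass, as written in the problem or answer text.
Per-oxide target masses for 100.0 t glass:
  PbO: 69.75% × 100.0 = 69.75 t
  TiO2: 4.205% × 100.0 = 4.205 t
  B2O3: 8.156% × 100.0 = 8.156 t
  Li2O: 1.947% × 100.0 = 1.947 t
  CaO: 14.43% × 100.0 = 14.43 t
  MgO: 1.517% × 100.0 = 1.517 t
Verifying the oxide balance given the weights on record, at the basis given (delivered sums recover each target up to rounding of the answer):
  PbO: 71.39·0.9770 = 69.75 t (target 69.75 t)
  TiO2: 4.248·0.9898 = 4.205 t (target 4.205 t)
  B2O3: 20.43·0.3992 = 8.156 t (target 8.156 t)
  Li2O: 4.798·0.4058 = 1.947 t (target 1.947 t)
  CaO: 20.43·0.2708 + 6.911·0.3067 + 12.16·0.5575 = 14.43 t (target 14.43 t)
  MgO: 6.911·0.2195 = 1.517 t (target 1.517 t)
Consistency of the glass mass: batch Σ − ignition loss = 100.0 t (the targets, summed, come to 100.0 t; basis as stated: 100.0 t — gaps are rounding artifacts).
Whole-batch sum: Σ batch = 119.9 t; loss to ignition Σ batch·LOI = 19.93 t; the yield ratio, glass ÷ batch: 83.38%.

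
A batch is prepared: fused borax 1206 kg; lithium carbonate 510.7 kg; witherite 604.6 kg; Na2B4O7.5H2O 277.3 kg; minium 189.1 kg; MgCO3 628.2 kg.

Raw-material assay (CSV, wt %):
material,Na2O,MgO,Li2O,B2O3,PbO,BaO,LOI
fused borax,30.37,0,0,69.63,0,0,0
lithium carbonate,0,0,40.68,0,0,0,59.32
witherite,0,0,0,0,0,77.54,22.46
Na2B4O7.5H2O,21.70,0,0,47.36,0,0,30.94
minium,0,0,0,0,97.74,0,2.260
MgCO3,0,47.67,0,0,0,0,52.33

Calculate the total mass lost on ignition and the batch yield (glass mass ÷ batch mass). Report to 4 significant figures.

LOI loss = 857.5 kg; glass = 2558 kg; yield = 74.90%

All internal work holds exact precision in every operation — values along the way are displayed (rounded to 4 significant digits) at each printed step; a single rounding yields each reported result — all derived quantities (six oxide percentages, yield, totals, ignition loss, net glass mass) are computed in full precision from the batch weights per 2558 kg of glass exactly as printed in problem or answer.
Ignition loss by material:
  fused borax: 1206 × 0 = 0 kg
  lithium carbonate: 510.7 × 0.5932 = 302.9 kg
  witherite: 604.6 × 0.2246 = 135.8 kg
  Na2B4O7.5H2O: 277.3 × 0.3094 = 85.80 kg
  minium: 189.1 × 0.02260 = 4.274 kg
  MgCO3: 628.2 × 0.5233 = 328.7 kg
Total LOI = 857.5 kg
Glass = batch − LOI = 3416 − 857.5 = 2558 kg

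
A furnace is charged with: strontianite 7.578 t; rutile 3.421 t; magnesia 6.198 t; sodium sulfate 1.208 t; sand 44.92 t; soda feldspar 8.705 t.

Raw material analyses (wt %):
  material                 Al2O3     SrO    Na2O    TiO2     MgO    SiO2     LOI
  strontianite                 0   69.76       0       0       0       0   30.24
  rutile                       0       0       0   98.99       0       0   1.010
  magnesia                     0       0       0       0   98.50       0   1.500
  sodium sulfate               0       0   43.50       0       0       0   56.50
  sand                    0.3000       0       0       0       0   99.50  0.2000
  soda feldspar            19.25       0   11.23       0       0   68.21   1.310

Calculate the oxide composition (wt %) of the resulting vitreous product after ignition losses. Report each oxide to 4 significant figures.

In-progress results are printed (rounded to 4 significant digits) in the printout; the working math carries full precision from start to finish. Every reported figure is rounded only once. Derived quantities are carried using the weight values on 68.72 t of glass at full float precision (six oxide percentages, ignition loss, yield, the totals, glass mass), as they appear in the problem or answer text.
What the batch supplies per oxide:
  Al2O3: 44.92·0.003000 + 8.705·0.1925 = 1.810 t
  SrO: 7.578·0.6976 = 5.286 t
  Na2O: 1.208·0.4350 + 8.705·0.1123 = 1.503 t
  TiO2: 3.421·0.9899 = 3.386 t
  MgO: 6.198·0.9850 = 6.105 t
  SiO2: 44.92·0.9950 + 8.705·0.6821 = 50.63 t
LOI: 7.578·0.3024 + 3.421·0.01010 + 6.198·0.01500 + 1.208·0.5650 + 44.92·0.002000 + 8.705·0.01310 = 3.306 t
Glass mass = batch − LOI = 72.03 − 3.306 = 68.72 t (consistent with Σ oxide mass)
percent by weight: oxide/glass ×100

Glass mass = 68.72 t (batch 72.03 − LOI 3.306).
Composition: Al2O3 2.634%, SrO 7.692%, Na2O 2.187%, TiO2 4.928%, MgO 8.883%, SiO2 73.68%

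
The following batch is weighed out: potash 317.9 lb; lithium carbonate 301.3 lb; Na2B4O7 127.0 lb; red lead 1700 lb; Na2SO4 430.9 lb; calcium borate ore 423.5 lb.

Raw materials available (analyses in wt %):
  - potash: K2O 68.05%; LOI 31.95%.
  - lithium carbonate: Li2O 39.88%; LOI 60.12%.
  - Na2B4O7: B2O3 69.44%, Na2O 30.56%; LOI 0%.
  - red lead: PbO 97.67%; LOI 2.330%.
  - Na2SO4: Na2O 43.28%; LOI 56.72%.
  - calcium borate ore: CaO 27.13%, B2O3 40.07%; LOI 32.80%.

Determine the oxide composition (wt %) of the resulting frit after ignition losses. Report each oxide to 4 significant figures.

Values along the way appear rounded off to 4 significant digits across the worked steps; each numeric step maintains full precision throughout; exactly one rounding is applied to every reported number; derived quantities (ignition loss, glass mass, the six compositions, yield, totals) are carried in full precision using the weight values for 2595 lb of glass precisely as stated by question or answer.
Delivered oxide masses:
  K2O: 317.9·0.6805 = 216.3 lb
  PbO: 1700·0.9767 = 1660 lb
  Li2O: 301.3·0.3988 = 120.2 lb
  CaO: 423.5·0.2713 = 114.9 lb
  B2O3: 127.0·0.6944 + 423.5·0.4007 = 257.9 lb
  Na2O: 127.0·0.3056 + 430.9·0.4328 = 225.3 lb
LOI: 317.9·0.3195 + 301.3·0.6012 + 1700·0.02330 + 430.9·0.5672 + 423.5·0.3280 = 705.6 lb
The glass mass, total less LOI, = 3301 − 705.6 = 2595 lb (consistent with Σ oxide mass)
each oxide over glass, ×100, is wt %

Glass mass = 2595 lb (batch 3301 − LOI 705.6).
Composition: K2O 8.337%, PbO 63.99%, Li2O 4.630%, CaO 4.428%, B2O3 9.938%, Na2O 8.682%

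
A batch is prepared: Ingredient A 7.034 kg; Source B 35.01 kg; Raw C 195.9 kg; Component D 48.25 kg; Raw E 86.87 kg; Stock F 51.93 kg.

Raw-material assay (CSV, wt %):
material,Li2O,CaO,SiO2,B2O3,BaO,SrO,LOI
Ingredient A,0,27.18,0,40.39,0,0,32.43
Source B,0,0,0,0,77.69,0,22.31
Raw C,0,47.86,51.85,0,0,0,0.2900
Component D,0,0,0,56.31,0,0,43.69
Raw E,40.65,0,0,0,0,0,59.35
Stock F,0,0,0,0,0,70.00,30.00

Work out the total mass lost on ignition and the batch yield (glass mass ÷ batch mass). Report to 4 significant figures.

LOI loss = 98.88 kg; glass = 326.1 kg; yield = 76.73%

Working values are printed (rounded to 4 significant digits) within the worked lines — all internal work runs at exact precision in all steps; every reported result carries a single rounding; derived quantities are carried at exact precision (six oxide percentages, totals, LOI, net glass mass, the yield) starting from the weights for 326.1 kg of glass, precisely as stated by question or answer.
Material-by-material LOI:
  Ingredient A: 7.034 × 0.3243 = 2.281 kg
  Source B: 35.01 × 0.2231 = 7.811 kg
  Raw C: 195.9 × 0.002900 = 0.5681 kg
  Component D: 48.25 × 0.4369 = 21.08 kg
  Raw E: 86.87 × 0.5935 = 51.56 kg
  Stock F: 51.93 × 0.3000 = 15.58 kg
Total LOI = 98.88 kg
Glass = batch − LOI = 425.0 − 98.88 = 326.1 kg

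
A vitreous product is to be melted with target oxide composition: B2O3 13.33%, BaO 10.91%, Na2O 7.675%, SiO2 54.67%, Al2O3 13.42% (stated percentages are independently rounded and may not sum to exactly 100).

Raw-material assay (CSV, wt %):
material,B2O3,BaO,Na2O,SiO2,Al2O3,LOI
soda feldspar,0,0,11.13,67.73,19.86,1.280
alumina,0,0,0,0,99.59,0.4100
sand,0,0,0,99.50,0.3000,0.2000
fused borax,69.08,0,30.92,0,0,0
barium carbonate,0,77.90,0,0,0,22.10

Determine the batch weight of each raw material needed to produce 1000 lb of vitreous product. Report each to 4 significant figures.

Batch per 1000 lb vitreous product:
  soda feldspar: 153.5 lb
  alumina: 102.8 lb
  sand: 445.0 lb
  fused borax: 193.0 lb
  barium carbonate: 140.1 lb
Total batch = 1034 lb; LOI loss = 34.24 lb; yield = 96.69%

All arithmetic maintains full float precision from start to finish; working values are shown rounded to four significant figures in the working; each reported number is rounded just once; the derived quantities, including glass mass, LOI, yield, the five compositions, the totals, are rebuilt using the weight values at 1000 lb of glass at full precision, exactly as printed in problem or answer.
Target masses of each oxide per 1000 lb vitreous product:
  B2O3: 13.33% × 1000 = 133.3 lb
  BaO: 10.91% × 1000 = 109.1 lb
  Na2O: 7.675% × 1000 = 76.75 lb
  SiO2: 54.67% × 1000 = 546.7 lb
  Al2O3: 13.42% × 1000 = 134.2 lb
Balance tally, oxide-wise, using the reported weights, under the basis named above (delivered sums recover each target inside rounding margins):
  B2O3: 193.0·0.6908 = 133.3 lb (target 133.3 lb)
  BaO: 140.1·0.7790 = 109.1 lb (target 109.1 lb)
  Na2O: 153.5·0.1113 + 193.0·0.3092 = 76.76 lb (target 76.75 lb)
  SiO2: 153.5·0.6773 + 445.0·0.9950 = 546.7 lb (target 546.7 lb)
  Al2O3: 153.5·0.1986 + 102.8·0.9959 + 445.0·0.003000 = 134.2 lb (target 134.2 lb)
Glass-mass closure: the batch minus its LOI: 1000 lb (oxide target masses add up to 1000 lb; versus the stated basis of 1000 lb — rounding explains the deltas).
Whole-batch sum: Σ batch = 1034 lb; loss to ignition Σ batch·LOI = 34.24 lb; as yield: glass ÷ batch → 96.69%.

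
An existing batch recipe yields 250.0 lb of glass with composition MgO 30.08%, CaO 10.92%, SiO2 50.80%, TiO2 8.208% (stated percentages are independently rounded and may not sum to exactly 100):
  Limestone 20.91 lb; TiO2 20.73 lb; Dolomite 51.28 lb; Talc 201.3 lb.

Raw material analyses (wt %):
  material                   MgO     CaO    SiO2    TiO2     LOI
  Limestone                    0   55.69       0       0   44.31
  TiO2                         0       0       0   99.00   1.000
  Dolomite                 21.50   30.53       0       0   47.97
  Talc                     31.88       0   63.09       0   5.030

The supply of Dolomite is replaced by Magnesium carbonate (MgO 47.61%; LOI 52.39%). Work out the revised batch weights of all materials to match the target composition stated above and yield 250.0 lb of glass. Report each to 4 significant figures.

The intermediate values are displayed, rounded to 4 significant figures, at each printed step. The whole derivation holds full precision throughout — each reported figure receives exactly one rounding; the derived quantities are rebuilt at full float precision (yield, totals, glass mass, ignition loss, the four compositions) starting from the weights at 250.0 lb of glass exactly as printed in the problem or answer text.
The oxide mass targets at 250.0 lb glass:
  MgO: 30.08% × 250.0 = 75.20 lb
  CaO: 10.92% × 250.0 = 27.30 lb
  SiO2: 50.80% × 250.0 = 127.0 lb
  TiO2: 8.208% × 250.0 = 20.52 lb
A balance pass over the oxides, working from each reported weight, relative to the basis at hand (oxide sums agree with the targets given rounding of the digits):
  MgO: 23.16·0.4761 + 201.3·0.3188 = 75.20 lb (target 75.20 lb)
  CaO: 49.02·0.5569 = 27.30 lb (target 27.30 lb)
  SiO2: 201.3·0.6309 = 127.0 lb (target 127.0 lb)
  TiO2: 20.73·0.9900 = 20.52 lb (target 20.52 lb)
Glass-mass sanity pass: batch total minus LOI = 250.0 lb (oxide target masses add up to 250.0 lb; basis as stated: 250.0 lb — any gap is answer rounding).
Batch grand total — Σ batch = 294.2 lb; loss to ignition Σ batch·LOI = 44.19 lb; yield: glass divided by total = 84.98%.

Revised batch per 250.0 lb glass:
  Limestone: 49.02 lb
  TiO2: 20.73 lb
  Magnesium carbonate: 23.16 lb
  Talc: 201.3 lb
Total batch = 294.2 lb; LOI loss = 44.19 lb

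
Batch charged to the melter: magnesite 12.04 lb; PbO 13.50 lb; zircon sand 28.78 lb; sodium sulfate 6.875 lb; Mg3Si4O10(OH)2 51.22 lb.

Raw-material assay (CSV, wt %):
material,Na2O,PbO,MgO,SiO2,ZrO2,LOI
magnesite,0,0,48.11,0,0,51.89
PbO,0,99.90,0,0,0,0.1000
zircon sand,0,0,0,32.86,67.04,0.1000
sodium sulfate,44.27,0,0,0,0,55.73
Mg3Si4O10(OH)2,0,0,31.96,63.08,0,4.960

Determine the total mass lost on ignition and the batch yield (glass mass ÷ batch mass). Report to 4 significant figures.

LOI loss = 12.66 lb; glass = 99.75 lb; yield = 88.74%

Working values are displayed, rounded to 4 significant figures, within the worked lines; each numeric step holds full float precision at each step — each reported figure is rounded exactly once; derived quantities are carried using the weight values per 99.75 lb of glass in exact precision (glass mass, the totals, five oxide percentages, ignition loss, yield) exactly as printed in the problem or the answer.
Each material's LOI contribution:
  magnesite: 12.04 × 0.5189 = 6.248 lb
  PbO: 13.50 × 0.001000 = 0.01350 lb
  zircon sand: 28.78 × 0.001000 = 0.02878 lb
  sodium sulfate: 6.875 × 0.5573 = 3.831 lb
  Mg3Si4O10(OH)2: 51.22 × 0.04960 = 2.541 lb
Total LOI = 12.66 lb
Glass = batch − LOI = 112.4 − 12.66 = 99.75 lb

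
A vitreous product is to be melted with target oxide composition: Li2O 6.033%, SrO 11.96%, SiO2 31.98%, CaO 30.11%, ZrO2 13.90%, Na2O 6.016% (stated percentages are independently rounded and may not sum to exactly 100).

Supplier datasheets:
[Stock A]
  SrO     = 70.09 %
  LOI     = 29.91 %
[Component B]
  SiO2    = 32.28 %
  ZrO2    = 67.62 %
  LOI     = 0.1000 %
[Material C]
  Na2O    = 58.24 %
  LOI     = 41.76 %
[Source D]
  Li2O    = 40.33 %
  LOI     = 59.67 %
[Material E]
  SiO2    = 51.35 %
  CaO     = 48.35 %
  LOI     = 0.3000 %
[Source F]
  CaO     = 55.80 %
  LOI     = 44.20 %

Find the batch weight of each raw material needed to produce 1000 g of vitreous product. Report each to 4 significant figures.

Batch per 1000 g vitreous product:
  Stock A: 170.6 g
  Component B: 205.6 g
  Material C: 103.3 g
  Source D: 149.6 g
  Material E: 493.6 g
  Source F: 111.9 g
Total batch = 1235 g; LOI loss = 234.6 g; yield = 81.00%

In-progress results are displayed with 4-significant-digit rounding alongside each step. All arithmetic maintains full precision through the solve — every reported figure is rounded exactly once; all derived quantities, including ignition loss, totals, glass mass, yield, six oxide percentages, are re-derived from the batch weights per 1000 g of glass in full precision, as they appear in the problem or the answer.
Target oxide masses per 1000 g vitreous product:
  Li2O: 6.033% × 1000 = 60.33 g
  SrO: 11.96% × 1000 = 119.6 g
  SiO2: 31.98% × 1000 = 319.8 g
  CaO: 30.11% × 1000 = 301.1 g
  ZrO2: 13.90% × 1000 = 139.0 g
  Na2O: 6.016% × 1000 = 60.16 g
Mass-balance tally per oxide on the weights just shown, versus the basis set out (delivered sums recover each target exact up to rounding of places):
  Li2O: 149.6·0.4033 = 60.33 g (target 60.33 g)
  SrO: 170.6·0.7009 = 119.6 g (target 119.6 g)
  SiO2: 205.6·0.3228 + 493.6·0.5135 = 319.8 g (target 319.8 g)
  CaO: 493.6·0.4835 + 111.9·0.5580 = 301.1 g (target 301.1 g)
  ZrO2: 205.6·0.6762 = 139.0 g (target 139.0 g)
  Na2O: 103.3·0.5824 = 60.16 g (target 60.16 g)
Glass-mass closure: batch Σ − ignition loss = 1000 g (targets for the oxides total 1000 g; versus the stated basis of 1000 g — deltas are rounding alone).
Summing the batch: Σ batch = 1235 g; ignition loss, Σ(batch × LOI) = 234.6 g; yield, glass over the total, = 81.00%.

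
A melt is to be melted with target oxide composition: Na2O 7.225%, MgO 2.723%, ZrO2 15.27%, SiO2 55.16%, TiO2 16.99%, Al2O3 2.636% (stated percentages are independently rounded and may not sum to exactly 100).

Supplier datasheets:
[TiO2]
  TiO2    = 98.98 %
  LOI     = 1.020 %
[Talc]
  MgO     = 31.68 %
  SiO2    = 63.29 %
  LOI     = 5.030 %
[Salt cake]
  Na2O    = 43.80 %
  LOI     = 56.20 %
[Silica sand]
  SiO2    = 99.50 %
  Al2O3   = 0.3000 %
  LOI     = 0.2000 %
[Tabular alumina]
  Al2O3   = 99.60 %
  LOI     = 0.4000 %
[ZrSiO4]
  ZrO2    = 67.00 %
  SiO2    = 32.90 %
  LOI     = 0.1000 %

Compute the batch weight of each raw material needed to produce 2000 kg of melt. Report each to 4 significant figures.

Batch per 2000 kg melt:
  TiO2: 343.3 kg
  Talc: 171.9 kg
  Salt cake: 329.9 kg
  Silica sand: 848.7 kg
  Tabular alumina: 50.38 kg
  ZrSiO4: 455.8 kg
Total batch = 2200 kg; LOI loss = 199.9 kg; yield = 90.91%

The whole derivation carries full precision from start to finish — in-progress results are displayed with 4-significant-digit rounding in the working; each reported value takes exactly one rounding. All derived quantities (yield, ignition loss, totals, the six compositions, glass mass) are re-derived at full precision starting from the weights at 2000 kg of glass, as given in question or answer.
Target masses of each oxide per 2000 kg melt:
  Na2O: 7.225% × 2000 = 144.5 kg
  MgO: 2.723% × 2000 = 54.46 kg
  ZrO2: 15.27% × 2000 = 305.4 kg
  SiO2: 55.16% × 2000 = 1103 kg
  TiO2: 16.99% × 2000 = 339.8 kg
  Al2O3: 2.636% × 2000 = 52.72 kg
Sums-versus-targets review on the weights just shown, relative to the basis at hand (oxide sums agree with the targets modulo rounding of the values):
  Na2O: 329.9·0.4380 = 144.5 kg (target 144.5 kg)
  MgO: 171.9·0.3168 = 54.46 kg (target 54.46 kg)
  ZrO2: 455.8·0.6700 = 305.4 kg (target 305.4 kg)
  SiO2: 171.9·0.6329 + 848.7·0.9950 + 455.8·0.3290 = 1103 kg (target 1103 kg)
  TiO2: 343.3·0.9898 = 339.8 kg (target 339.8 kg)
  Al2O3: 848.7·0.003000 + 50.38·0.9960 = 52.72 kg (target 52.72 kg)
Glass-mass bookkeeping: total batch − LOI = 2000 kg (oxide target masses add up to 2000 kg; with the basis standing at 2000 kg — a pure rounding effect).
Adding the batch up: Σ batch = 2200 kg; the LOI term Σ batch·LOI equals 199.9 kg; as yield: glass ÷ batch → 90.91%.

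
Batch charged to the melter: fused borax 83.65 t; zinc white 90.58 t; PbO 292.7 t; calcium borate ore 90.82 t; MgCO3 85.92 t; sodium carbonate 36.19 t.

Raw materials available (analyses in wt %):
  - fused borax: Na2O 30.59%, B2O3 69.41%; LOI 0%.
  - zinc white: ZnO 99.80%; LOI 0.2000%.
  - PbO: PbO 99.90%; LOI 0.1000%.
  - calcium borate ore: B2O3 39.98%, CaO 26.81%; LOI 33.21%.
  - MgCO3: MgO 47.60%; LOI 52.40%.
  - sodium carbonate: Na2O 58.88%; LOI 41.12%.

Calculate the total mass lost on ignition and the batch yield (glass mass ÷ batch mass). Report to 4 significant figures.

LOI loss = 90.54 t; glass = 589.3 t; yield = 86.68%

Working values are displayed, with 4-significant-figure rounding, when written out; all arithmetic carries full float precision through the solve; each reported figure includes exactly one rounding. Derived quantities (the totals, the yield, glass mass, LOI, the six compositions) are re-derived at exact precision starting from the weights for 589.3 t of glass, exactly as shown in problem or answer.
Material-by-material LOI:
  fused borax: 83.65 × 0 = 0 t
  zinc white: 90.58 × 0.002000 = 0.1812 t
  PbO: 292.7 × 0.001000 = 0.2927 t
  calcium borate ore: 90.82 × 0.3321 = 30.16 t
  MgCO3: 85.92 × 0.5240 = 45.02 t
  sodium carbonate: 36.19 × 0.4112 = 14.88 t
Total LOI = 90.54 t
Glass = batch − LOI = 679.9 − 90.54 = 589.3 t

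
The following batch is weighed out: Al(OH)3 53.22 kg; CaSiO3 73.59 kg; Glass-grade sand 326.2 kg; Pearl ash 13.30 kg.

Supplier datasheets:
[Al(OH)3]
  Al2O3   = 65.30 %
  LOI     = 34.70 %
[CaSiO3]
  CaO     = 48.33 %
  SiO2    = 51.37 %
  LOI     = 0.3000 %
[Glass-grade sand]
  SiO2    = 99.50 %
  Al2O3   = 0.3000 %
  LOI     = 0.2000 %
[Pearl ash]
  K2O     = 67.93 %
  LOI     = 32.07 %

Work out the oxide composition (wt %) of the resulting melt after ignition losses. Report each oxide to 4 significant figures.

Glass mass = 442.7 kg (batch 466.3 − LOI 23.61).
Composition: CaO 8.034%, SiO2 81.85%, K2O 2.041%, Al2O3 8.071%

The intermediate values are printed, with 4-significant-figure rounding, when written out — all arithmetic carries full precision from start to finish — exactly one rounding is applied to every reported number. All derived quantities (four oxide percentages, the totals, LOI, net glass mass, the yield) are recomputed at full precision from the batch weights at 442.7 kg of glass, as given in the problem or the answer.
Oxide-by-oxide delivered mass:
  CaO: 73.59·0.4833 = 35.57 kg
  SiO2: 73.59·0.5137 + 326.2·0.9950 = 362.4 kg
  K2O: 13.30·0.6793 = 9.035 kg
  Al2O3: 53.22·0.6530 + 326.2·0.003000 = 35.73 kg
LOI: 53.22·0.3470 + 73.59·0.003000 + 326.2·0.002000 + 13.30·0.3207 = 23.61 kg
batch − LOI leaves glass = 466.3 − 23.61 = 442.7 kg (consistent with Σ oxide mass)
percent share: oxide ÷ glass, ×100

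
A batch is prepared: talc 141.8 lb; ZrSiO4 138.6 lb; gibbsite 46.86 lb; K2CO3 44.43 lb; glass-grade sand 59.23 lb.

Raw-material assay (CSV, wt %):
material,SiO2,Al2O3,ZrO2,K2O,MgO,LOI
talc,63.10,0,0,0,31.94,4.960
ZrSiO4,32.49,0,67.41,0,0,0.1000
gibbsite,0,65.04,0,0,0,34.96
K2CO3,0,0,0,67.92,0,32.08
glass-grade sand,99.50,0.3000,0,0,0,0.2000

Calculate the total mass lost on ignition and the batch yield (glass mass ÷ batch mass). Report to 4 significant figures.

All internal work keeps full precision through every step. Intermediates are rounded to 4 significant figures as shown. Each reported result is rounded exactly once — all derived quantities, including LOI, net glass mass, the totals, the five compositions, yield, are recomputed from the weighed amounts per 393.0 lb of glass in full precision, as given in either problem or answer.
Each material's LOI contribution:
  talc: 141.8 × 0.04960 = 7.033 lb
  ZrSiO4: 138.6 × 0.001000 = 0.1386 lb
  gibbsite: 46.86 × 0.3496 = 16.38 lb
  K2CO3: 44.43 × 0.3208 = 14.25 lb
  glass-grade sand: 59.23 × 0.002000 = 0.1185 lb
Total LOI = 37.93 lb
Glass = batch − LOI = 430.9 − 37.93 = 393.0 lb

LOI loss = 37.93 lb; glass = 393.0 lb; yield = 91.20%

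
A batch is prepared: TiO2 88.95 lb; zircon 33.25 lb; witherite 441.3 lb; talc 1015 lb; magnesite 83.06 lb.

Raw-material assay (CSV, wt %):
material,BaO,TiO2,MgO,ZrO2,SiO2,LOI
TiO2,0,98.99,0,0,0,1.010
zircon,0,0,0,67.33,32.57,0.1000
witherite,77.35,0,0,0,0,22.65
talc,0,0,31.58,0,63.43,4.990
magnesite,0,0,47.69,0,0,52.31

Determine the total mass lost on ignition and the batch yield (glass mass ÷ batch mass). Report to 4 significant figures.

Intermediates appear rounded off to 4 significant digits within the worked lines. All arithmetic maintains exact precision from start to finish. Exactly one rounding goes into each reported figure; all derived quantities are computed from the batch weights per 1467 lb of glass in full float precision (the yield, glass mass, five oxide percentages, LOI, totals) as quoted within question or answer.
Each material's LOI contribution:
  TiO2: 88.95 × 0.01010 = 0.8984 lb
  zircon: 33.25 × 0.001000 = 0.03325 lb
  witherite: 441.3 × 0.2265 = 99.95 lb
  talc: 1015 × 0.04990 = 50.65 lb
  magnesite: 83.06 × 0.5231 = 43.45 lb
Total LOI = 195.0 lb
Glass = batch − LOI = 1662 − 195.0 = 1467 lb

LOI loss = 195.0 lb; glass = 1467 lb; yield = 88.27%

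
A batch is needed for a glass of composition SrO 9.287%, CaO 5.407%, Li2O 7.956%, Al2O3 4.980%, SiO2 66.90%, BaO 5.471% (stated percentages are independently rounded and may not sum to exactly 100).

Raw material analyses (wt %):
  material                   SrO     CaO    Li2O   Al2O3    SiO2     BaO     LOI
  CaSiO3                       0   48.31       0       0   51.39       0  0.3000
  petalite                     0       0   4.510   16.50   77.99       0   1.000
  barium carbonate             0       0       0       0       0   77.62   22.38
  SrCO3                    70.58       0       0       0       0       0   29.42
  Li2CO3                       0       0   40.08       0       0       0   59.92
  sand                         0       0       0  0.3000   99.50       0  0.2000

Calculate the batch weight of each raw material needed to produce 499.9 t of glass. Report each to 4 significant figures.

Batch per 499.9 t glass:
  CaSiO3: 55.95 t
  petalite: 147.4 t
  barium carbonate: 35.24 t
  SrCO3: 65.78 t
  Li2CO3: 82.65 t
  sand: 191.7 t
Total batch = 578.7 t; LOI loss = 78.79 t; yield = 86.39%

Each numeric step maintains full precision all the way through. Mid-chain values are displayed rounded to 4 significant figures when written out — a single rounding produces every reported figure. The derived quantities, including ignition loss, the totals, six oxide percentages, the yield, glass mass, are computed starting from the weights at 499.9 t of glass in full precision, as they appear in the question or the answer.
Per-oxide target masses for 499.9 t glass:
  SrO: 9.287% × 499.9 = 46.43 t
  CaO: 5.407% × 499.9 = 27.03 t
  Li2O: 7.956% × 499.9 = 39.77 t
  Al2O3: 4.980% × 499.9 = 24.90 t
  SiO2: 66.90% × 499.9 = 334.4 t
  BaO: 5.471% × 499.9 = 27.35 t
Oxide-by-oxide audit using the reported weights, versus the basis set out (every target is met by its sum inside rounding margins):
  SrO: 65.78·0.7058 = 46.43 t (target 46.43 t)
  CaO: 55.95·0.4831 = 27.03 t (target 27.03 t)
  Li2O: 147.4·0.04510 + 82.65·0.4008 = 39.77 t (target 39.77 t)
  Al2O3: 147.4·0.1650 + 191.7·0.003000 = 24.90 t (target 24.90 t)
  SiO2: 55.95·0.5139 + 147.4·0.7799 + 191.7·0.9950 = 334.5 t (target 334.4 t)
  BaO: 35.24·0.7762 = 27.35 t (target 27.35 t)
Glass-mass bookkeeping: net batch after ignition = 499.9 t (oxide target masses add up to 499.9 t; versus the stated basis of 499.9 t — gaps are rounding artifacts).
Summing the batch: Σ batch = 578.7 t; loss to ignition Σ batch·LOI = 78.79 t; glass ÷ batch gives a yield of 86.39%.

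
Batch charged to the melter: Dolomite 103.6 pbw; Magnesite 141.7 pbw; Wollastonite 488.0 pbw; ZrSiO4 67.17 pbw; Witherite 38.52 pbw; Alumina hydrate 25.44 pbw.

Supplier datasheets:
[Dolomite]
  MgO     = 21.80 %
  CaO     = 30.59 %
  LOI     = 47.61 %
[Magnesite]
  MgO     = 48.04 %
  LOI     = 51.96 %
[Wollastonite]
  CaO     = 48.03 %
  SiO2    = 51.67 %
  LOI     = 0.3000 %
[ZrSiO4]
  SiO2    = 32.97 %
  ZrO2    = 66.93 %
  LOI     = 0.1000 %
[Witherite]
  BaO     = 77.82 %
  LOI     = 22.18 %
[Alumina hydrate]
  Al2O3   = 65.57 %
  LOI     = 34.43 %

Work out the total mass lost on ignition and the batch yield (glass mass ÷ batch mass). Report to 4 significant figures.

Each numeric step holds exact precision from start to finish; mid-chain values are printed, with 4-significant-figure rounding, when written out. Every reported result is rounded only once. Derived quantities, including ignition loss, totals, six oxide percentages, glass mass, yield, are re-derived starting from the weights on 722.6 pbw of glass in full float precision precisely as stated by the problem or answer text.
Each material's LOI contribution:
  Dolomite: 103.6 × 0.4761 = 49.32 pbw
  Magnesite: 141.7 × 0.5196 = 73.63 pbw
  Wollastonite: 488.0 × 0.003000 = 1.464 pbw
  ZrSiO4: 67.17 × 0.001000 = 0.06717 pbw
  Witherite: 38.52 × 0.2218 = 8.544 pbw
  Alumina hydrate: 25.44 × 0.3443 = 8.759 pbw
Total LOI = 141.8 pbw
Glass = batch − LOI = 864.4 − 141.8 = 722.6 pbw

LOI loss = 141.8 pbw; glass = 722.6 pbw; yield = 83.60%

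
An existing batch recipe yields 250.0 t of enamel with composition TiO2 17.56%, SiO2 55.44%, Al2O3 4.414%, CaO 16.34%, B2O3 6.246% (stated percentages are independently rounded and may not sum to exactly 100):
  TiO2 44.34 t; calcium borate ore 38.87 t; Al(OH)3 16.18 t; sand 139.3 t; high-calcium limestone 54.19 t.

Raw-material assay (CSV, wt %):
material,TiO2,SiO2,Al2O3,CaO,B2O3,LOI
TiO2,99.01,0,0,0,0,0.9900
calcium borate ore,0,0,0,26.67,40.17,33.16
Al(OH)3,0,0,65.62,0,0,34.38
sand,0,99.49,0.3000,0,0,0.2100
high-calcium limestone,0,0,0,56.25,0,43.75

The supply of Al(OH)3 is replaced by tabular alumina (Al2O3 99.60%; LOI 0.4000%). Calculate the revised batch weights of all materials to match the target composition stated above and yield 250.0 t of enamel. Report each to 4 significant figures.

Working values appear, rounded to four significant digits, in the printout — the working math carries full precision from start to finish — each reported result is rounded once only. All derived quantities are carried at full precision (totals, LOI, five oxide percentages, yield, net glass mass) from the batch weights per 250.0 t of glass exactly as shown in the problem or answer text.
Target masses of each oxide per 250.0 t enamel:
  TiO2: 17.56% × 250.0 = 43.90 t
  SiO2: 55.44% × 250.0 = 138.6 t
  Al2O3: 4.414% × 250.0 = 11.04 t
  CaO: 16.34% × 250.0 = 40.85 t
  B2O3: 6.246% × 250.0 = 15.62 t
Per-oxide balance check from the weights as reported, per the basis as stated (oxide sums agree with the targets net of answer rounding effects):
  TiO2: 44.34·0.9901 = 43.90 t (target 43.90 t)
  SiO2: 139.3·0.9949 = 138.6 t (target 138.6 t)
  Al2O3: 10.66·0.9960 + 139.3·0.003000 = 11.04 t (target 11.04 t)
  CaO: 38.87·0.2667 + 54.19·0.5625 = 40.85 t (target 40.85 t)
  B2O3: 38.87·0.4017 = 15.61 t (target 15.62 t)
Auditing the glass mass value: batch Σ − ignition loss = 250.0 t (oxide target masses add up to 250.0 t; the stated basis being 250.0 t — rounding explains the deltas).
Batch total: Σ batch = 287.4 t; loss to ignition Σ batch·LOI = 37.37 t; yield = glass ÷ total batch = 86.99%.

Revised batch per 250.0 t enamel:
  TiO2: 44.34 t
  calcium borate ore: 38.87 t
  tabular alumina: 10.66 t
  sand: 139.3 t
  high-calcium limestone: 54.19 t
Total batch = 287.4 t; LOI loss = 37.37 t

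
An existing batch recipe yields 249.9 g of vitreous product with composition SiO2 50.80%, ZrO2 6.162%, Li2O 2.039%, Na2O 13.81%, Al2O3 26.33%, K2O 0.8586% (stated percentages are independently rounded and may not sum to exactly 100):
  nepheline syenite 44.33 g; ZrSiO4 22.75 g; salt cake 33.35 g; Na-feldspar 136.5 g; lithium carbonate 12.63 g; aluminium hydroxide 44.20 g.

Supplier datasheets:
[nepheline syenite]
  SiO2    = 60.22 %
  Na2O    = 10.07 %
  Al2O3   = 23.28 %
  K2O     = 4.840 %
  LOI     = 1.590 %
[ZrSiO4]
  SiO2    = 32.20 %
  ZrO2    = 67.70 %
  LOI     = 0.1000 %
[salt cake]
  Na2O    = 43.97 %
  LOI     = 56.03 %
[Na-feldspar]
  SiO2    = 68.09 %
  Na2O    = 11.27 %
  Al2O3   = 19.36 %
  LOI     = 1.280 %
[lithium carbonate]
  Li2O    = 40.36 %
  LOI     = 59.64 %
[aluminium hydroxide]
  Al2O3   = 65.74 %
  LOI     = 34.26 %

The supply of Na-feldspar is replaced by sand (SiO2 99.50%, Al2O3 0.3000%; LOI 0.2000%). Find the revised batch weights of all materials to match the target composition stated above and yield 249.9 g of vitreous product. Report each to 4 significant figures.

In-progress results are printed, rounded to four significant digits, between the steps. All arithmetic holds exact precision throughout; a single rounding produces each reported value. All derived quantities (the six compositions, glass mass, ignition loss, yield, the totals) are recomputed in full float precision from the weighed amounts at 249.9 g of glass as they appear in either problem or answer.
Oxide-by-oxide targets in 249.9 g vitreous product:
  SiO2: 50.80% × 249.9 = 126.9 g
  ZrO2: 6.162% × 249.9 = 15.40 g
  Li2O: 2.039% × 249.9 = 5.095 g
  Na2O: 13.81% × 249.9 = 34.51 g
  Al2O3: 26.33% × 249.9 = 65.80 g
  K2O: 0.8586% × 249.9 = 2.146 g
Oxide-by-oxide audit given the weights on record, per the basis as stated (summed amounts equal target values modulo rounding of the values):
  SiO2: 44.33·0.6022 + 22.75·0.3220 + 93.40·0.9950 = 127.0 g (target 126.9 g)
  ZrO2: 22.75·0.6770 = 15.40 g (target 15.40 g)
  Li2O: 12.63·0.4036 = 5.097 g (target 5.095 g)
  Na2O: 44.33·0.1007 + 68.34·0.4397 = 34.51 g (target 34.51 g)
  Al2O3: 44.33·0.2328 + 93.40·0.003000 + 83.96·0.6574 = 65.80 g (target 65.80 g)
  K2O: 44.33·0.04840 = 2.146 g (target 2.146 g)
Glass mass check: total batch − LOI = 249.9 g (the Σ of target masses is 249.9 g; versus the stated basis of 249.9 g — differing by rounding only).
Batch grand total — Σ batch = 325.4 g; ignition loss, Σ(batch × LOI) = 75.50 g; yield: glass divided by total = 76.80%.

Revised batch per 249.9 g vitreous product:
  nepheline syenite: 44.33 g
  ZrSiO4: 22.75 g
  salt cake: 68.34 g
  sand: 93.40 g
  lithium carbonate: 12.63 g
  aluminium hydroxide: 83.96 g
Total batch = 325.4 g; LOI loss = 75.50 g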